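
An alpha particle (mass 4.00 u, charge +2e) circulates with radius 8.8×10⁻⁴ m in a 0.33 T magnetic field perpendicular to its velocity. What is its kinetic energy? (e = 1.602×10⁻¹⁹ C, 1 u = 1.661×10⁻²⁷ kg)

KE ≈ 4.1 eV

v = |q|Br/m, then KE = ½mv² = (qBr)²/(2m).
v = (3.204×10⁻¹⁹)(0.33)(8.8×10⁻⁴)/6.644×10⁻²⁷ ≈ 1.400×10⁴ m/s.
KE = ½(6.644×10⁻²⁷)(1.400×10⁴)² ≈ 6.5×10⁻¹⁹ J = 4.1 eV.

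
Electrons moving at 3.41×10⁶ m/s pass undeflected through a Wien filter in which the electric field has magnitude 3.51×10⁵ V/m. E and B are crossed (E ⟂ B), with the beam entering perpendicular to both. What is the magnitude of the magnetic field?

Balance of forces in the selector: qE = qvB ⇒ B = E/v.
B = 3.51×10⁵/3.41×10⁶ = 0.103 T.

B = 0.103 T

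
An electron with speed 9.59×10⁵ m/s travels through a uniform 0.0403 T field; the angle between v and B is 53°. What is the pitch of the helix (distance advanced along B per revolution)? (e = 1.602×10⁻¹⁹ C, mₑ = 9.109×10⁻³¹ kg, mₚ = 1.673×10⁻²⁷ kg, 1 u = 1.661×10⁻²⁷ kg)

v∥ = v cosθ = 9.59×10⁵·cos53° ≈ 5.771×10⁵ m/s.
T = 2πm/(|q|B) = 2π(9.109×10⁻³¹)/((1.602×10⁻¹⁹)(0.0403)) ≈ 8.865×10⁻¹⁰ s.
pitch = v∥ T = (5.771×10⁵)(8.865×10⁻¹⁰) ≈ 5.12×10⁻⁴ m.

p ≈ 5.12×10⁻⁴ m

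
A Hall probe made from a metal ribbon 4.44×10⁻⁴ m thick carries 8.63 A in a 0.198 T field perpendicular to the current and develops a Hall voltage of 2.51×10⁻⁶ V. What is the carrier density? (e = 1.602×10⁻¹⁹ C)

n ≈ 9.57×10²⁷ m⁻³

From V_H = IB/(n e t), n = IB/(V_H e t).
n = (8.63)(0.198)/((2.51×10⁻⁶)(1.602×10⁻¹⁹)(4.44×10⁻⁴)) ≈ 9.57×10²⁷ m⁻³.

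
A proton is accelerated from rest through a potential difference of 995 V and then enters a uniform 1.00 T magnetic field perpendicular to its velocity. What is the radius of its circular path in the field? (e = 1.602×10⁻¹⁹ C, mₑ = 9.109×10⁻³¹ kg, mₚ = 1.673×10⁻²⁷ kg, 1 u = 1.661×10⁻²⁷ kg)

Acceleration: |q|V = ½mv² ⇒ v = √(2|q|V/m) = √(2·1.602×10⁻¹⁹·995/1.673×10⁻²⁷) ≈ 4.365×10⁵ m/s.
In the field: r = mv/(|q|B) = (1.673×10⁻²⁷)(4.365×10⁵)/((1.602×10⁻¹⁹)(1.00)) ≈ 4.56×10⁻³ m.

r ≈ 4.56×10⁻³ m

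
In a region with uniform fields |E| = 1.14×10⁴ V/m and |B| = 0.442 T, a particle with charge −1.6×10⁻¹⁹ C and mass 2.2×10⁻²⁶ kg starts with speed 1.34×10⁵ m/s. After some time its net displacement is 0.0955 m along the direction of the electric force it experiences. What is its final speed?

v_f ≈ 1.84×10⁵ m/s

B does no work; ΔKE = |q|E d.
½mv_f² = ½mv₀² + |q|Ed = ½(2.2×10⁻²⁶)(1.34×10⁵)² + (1.6×10⁻¹⁹)(1.14×10⁴)(0.0955) ≈ 1.975×10⁻¹⁶ J + 1.742×10⁻¹⁶ J ≈ 3.717×10⁻¹⁶ J.
v_f = √(2·3.717×10⁻¹⁶/2.2×10⁻²⁶) ≈ 1.84×10⁵ m/s.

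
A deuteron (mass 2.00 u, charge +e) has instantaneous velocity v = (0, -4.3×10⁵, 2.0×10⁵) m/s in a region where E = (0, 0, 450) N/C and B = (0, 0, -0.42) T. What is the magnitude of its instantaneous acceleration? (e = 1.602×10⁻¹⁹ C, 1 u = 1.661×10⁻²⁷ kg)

v×B = (1.81×10⁵, 0, 0) N/C.
E + v×B = (1.81×10⁵, 0, 450) N/C.
F = q(E + v×B) = (1.602×10⁻¹⁹ C)·(1.81×10⁵, 0, 450) = (2.89×10⁻¹⁴, 0, 7.21×10⁻¹⁷) N.
|a| = |F|/m = 2.893×10⁻¹⁴/3.322×10⁻²⁷ ≈ 8.71×10¹² m/s².

|a| ≈ 8.71×10¹² m/s²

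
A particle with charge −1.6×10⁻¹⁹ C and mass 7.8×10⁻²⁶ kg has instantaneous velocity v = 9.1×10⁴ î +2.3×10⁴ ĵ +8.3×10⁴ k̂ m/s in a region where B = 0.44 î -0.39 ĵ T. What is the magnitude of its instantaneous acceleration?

v×B = (3.24×10⁴, 3.65×10⁴, -4.56×10⁴) N/C.
F = q v×B = (−1.6×10⁻¹⁹ C)·(3.24×10⁴, 3.65×10⁴, -4.56×10⁴) = (-5.18×10⁻¹⁵, -5.84×10⁻¹⁵, 7.30×10⁻¹⁵) N.
|a| = |F|/m = 1.069×10⁻¹⁴/7.8×10⁻²⁶ ≈ 1.37×10¹¹ m/s².

|a| ≈ 1.37×10¹¹ m/s²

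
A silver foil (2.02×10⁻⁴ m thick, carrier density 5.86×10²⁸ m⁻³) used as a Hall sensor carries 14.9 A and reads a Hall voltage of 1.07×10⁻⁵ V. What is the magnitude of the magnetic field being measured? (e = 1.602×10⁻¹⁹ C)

From V_H = IB/(n e t), B = V_H n e t / I.
B = (1.07×10⁻⁵)(5.86×10²⁸)(1.602×10⁻¹⁹)(2.02×10⁻⁴)/14.9 ≈ 1.36 T.

B ≈ 1.36 T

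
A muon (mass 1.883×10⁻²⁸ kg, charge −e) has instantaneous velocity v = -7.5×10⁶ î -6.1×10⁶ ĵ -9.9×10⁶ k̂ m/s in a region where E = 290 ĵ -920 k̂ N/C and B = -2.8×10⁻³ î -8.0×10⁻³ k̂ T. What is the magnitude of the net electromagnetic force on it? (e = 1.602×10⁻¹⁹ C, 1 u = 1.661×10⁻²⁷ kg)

|F| ≈ 9.78×10⁻¹⁵ N

v×B = (4.88×10⁴, -3.23×10⁴, -1.71×10⁴) N/C.
E + v×B = (4.88×10⁴, -3.20×10⁴, -1.80×10⁴) N/C.
F = q(E + v×B) = (−1.602×10⁻¹⁹ C)·(4.88×10⁴, -3.20×10⁴, -1.80×10⁴) = (-7.82×10⁻¹⁵, 5.12×10⁻¹⁵, 2.88×10⁻¹⁵) N.
|F| = 9.78×10⁻¹⁵ N.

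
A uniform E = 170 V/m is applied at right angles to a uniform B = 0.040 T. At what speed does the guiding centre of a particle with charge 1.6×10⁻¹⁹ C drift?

The steady drift has the magnetic force balancing the electric force, so v_d = E/B.
v_d = 170/0.040 = 4200 m/s.

v_d ≈ 4200 m/s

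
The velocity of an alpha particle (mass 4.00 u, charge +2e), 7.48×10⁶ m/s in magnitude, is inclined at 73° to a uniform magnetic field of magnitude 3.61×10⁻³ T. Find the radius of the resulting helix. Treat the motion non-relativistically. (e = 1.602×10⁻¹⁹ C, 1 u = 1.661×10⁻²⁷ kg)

r ≈ 41.1 m

v⊥ = v sinθ = 7.48×10⁶·sin73° ≈ 7.153×10⁶ m/s.
r = m v⊥/(|q|B) = (6.644×10⁻²⁷)(7.153×10⁶)/((3.204×10⁻¹⁹)(3.61×10⁻³)) ≈ 41.1 m.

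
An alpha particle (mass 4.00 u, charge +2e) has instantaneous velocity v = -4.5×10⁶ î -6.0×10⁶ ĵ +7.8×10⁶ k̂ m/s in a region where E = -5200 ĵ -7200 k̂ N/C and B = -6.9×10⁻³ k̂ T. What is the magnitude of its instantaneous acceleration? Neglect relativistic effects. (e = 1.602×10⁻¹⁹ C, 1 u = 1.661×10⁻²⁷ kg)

v×B = (4.14×10⁴, -3.10×10⁴, 0) N/C.
E + v×B = (4.14×10⁴, -3.62×10⁴, -7200) N/C.
F = q(E + v×B) = (3.204×10⁻¹⁹ C)·(4.14×10⁴, -3.62×10⁴, -7200) = (1.33×10⁻¹⁴, -1.16×10⁻¹⁴, -2.31×10⁻¹⁵) N.
|a| = |F|/m = 1.778×10⁻¹⁴/6.644×10⁻²⁷ ≈ 2.68×10¹² m/s².

|a| ≈ 2.68×10¹² m/s²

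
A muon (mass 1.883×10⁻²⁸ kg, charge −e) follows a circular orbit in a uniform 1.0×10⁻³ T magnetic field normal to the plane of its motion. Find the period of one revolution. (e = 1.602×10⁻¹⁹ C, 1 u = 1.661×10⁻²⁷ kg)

The cyclotron period depends only on m, q, B: T = 2πm/(|q|B).
T = 2π(1.883×10⁻²⁸)/((1.602×10⁻¹⁹)(1.0×10⁻³)) ≈ 7.4×10⁻⁶ s.

T ≈ 7.4×10⁻⁶ s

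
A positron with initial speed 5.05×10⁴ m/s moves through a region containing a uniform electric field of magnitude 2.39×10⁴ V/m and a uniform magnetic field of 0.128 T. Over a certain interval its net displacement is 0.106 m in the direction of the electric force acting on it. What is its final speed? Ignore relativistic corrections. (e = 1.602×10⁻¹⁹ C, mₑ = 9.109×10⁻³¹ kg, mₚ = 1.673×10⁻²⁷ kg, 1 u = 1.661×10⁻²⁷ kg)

v_f ≈ 2.99×10⁷ m/s

B does no work; ΔKE = |q|E d.
½mv_f² = ½mv₀² + |q|Ed = ½(9.109×10⁻³¹)(5.05×10⁴)² + (1.602×10⁻¹⁹)(2.39×10⁴)(0.106) ≈ 1.162×10⁻²¹ J + 4.059×10⁻¹⁶ J ≈ 4.059×10⁻¹⁶ J.
v_f = √(2·4.059×10⁻¹⁶/9.109×10⁻³¹) ≈ 2.99×10⁷ m/s.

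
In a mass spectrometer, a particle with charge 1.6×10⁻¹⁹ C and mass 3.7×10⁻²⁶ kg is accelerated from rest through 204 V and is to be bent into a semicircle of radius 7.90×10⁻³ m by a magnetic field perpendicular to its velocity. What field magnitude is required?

v = √(2|q|V/m) = √(2·1.6×10⁻¹⁹·204/3.7×10⁻²⁶) ≈ 4.200×10⁴ m/s.
B = mv/(|q|r) = (3.7×10⁻²⁶)(4.200×10⁴)/((1.6×10⁻¹⁹)(7.90×10⁻³)) ≈ 1.23 T.

B ≈ 1.23 T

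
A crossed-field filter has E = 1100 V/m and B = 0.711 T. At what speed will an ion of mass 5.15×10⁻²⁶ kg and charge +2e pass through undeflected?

Straight-line motion ⇒ electric and magnetic forces cancel, so E = vB.
v = E/B = 1100/0.711 = 1550 m/s.
The result is independent of the particle's charge and mass.

v = 1550 m/s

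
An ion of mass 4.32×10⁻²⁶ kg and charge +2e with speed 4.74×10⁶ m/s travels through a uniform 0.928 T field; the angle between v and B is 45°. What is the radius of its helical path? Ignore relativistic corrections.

r ≈ 0.487 m

v⊥ = v sinθ = 4.74×10⁶·sin45° ≈ 3.352×10⁶ m/s.
r = m v⊥/(|q|B) = (4.32×10⁻²⁶)(3.352×10⁶)/((3.204×10⁻¹⁹)(0.928)) ≈ 0.487 m.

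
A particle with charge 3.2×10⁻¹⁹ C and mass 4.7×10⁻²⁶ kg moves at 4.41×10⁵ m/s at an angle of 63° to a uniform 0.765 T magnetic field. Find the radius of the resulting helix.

r ≈ 0.0754 m

v⊥ = v sinθ = 4.41×10⁵·sin63° ≈ 3.929×10⁵ m/s.
r = m v⊥/(|q|B) = (4.7×10⁻²⁶)(3.929×10⁵)/((3.2×10⁻¹⁹)(0.765)) ≈ 0.0754 m.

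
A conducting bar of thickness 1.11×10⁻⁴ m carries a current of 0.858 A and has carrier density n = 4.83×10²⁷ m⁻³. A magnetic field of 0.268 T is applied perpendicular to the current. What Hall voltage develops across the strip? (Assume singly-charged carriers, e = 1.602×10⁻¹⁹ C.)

V_H = IB/(n e t).
V_H = (0.858)(0.268)/((4.83×10²⁷)(1.602×10⁻¹⁹)(1.11×10⁻⁴)) ≈ 2.68×10⁻⁶ V.

V_H ≈ 2.68×10⁻⁶ V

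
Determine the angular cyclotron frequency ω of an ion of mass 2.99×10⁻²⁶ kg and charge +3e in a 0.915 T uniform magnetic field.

ω ≈ 1.47×10⁷ rad/s

ω = |q|B/m.
ω = (4.806×10⁻¹⁹)(0.915)/2.99×10⁻²⁶ ≈ 1.47×10⁷ rad/s.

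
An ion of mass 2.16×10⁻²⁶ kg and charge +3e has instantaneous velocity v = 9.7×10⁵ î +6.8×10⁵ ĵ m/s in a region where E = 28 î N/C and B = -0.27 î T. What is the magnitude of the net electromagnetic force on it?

|F| ≈ 8.82×10⁻¹⁴ N

v×B = (0, 0, 1.84×10⁵) N/C.
E + v×B = (28.0, 0, 1.84×10⁵) N/C.
F = q(E + v×B) = (4.806×10⁻¹⁹ C)·(28.0, 0, 1.84×10⁵) = (1.35×10⁻¹⁷, 0, 8.82×10⁻¹⁴) N.
|F| = 8.82×10⁻¹⁴ N.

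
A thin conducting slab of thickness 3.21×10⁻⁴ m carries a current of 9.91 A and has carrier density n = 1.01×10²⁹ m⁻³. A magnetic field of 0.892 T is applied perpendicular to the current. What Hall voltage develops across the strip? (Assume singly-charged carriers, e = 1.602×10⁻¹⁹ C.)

V_H = IB/(n e t).
V_H = (9.91)(0.892)/((1.01×10²⁹)(1.602×10⁻¹⁹)(3.21×10⁻⁴)) ≈ 1.70×10⁻⁶ V.

V_H ≈ 1.70×10⁻⁶ V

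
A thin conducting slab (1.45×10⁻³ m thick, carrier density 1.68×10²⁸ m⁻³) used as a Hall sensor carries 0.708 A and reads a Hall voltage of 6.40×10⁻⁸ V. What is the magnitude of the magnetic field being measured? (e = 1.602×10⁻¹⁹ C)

From V_H = IB/(n e t), B = V_H n e t / I.
B = (6.40×10⁻⁸)(1.68×10²⁸)(1.602×10⁻¹⁹)(1.45×10⁻³)/0.708 ≈ 0.353 T.

B ≈ 0.353 T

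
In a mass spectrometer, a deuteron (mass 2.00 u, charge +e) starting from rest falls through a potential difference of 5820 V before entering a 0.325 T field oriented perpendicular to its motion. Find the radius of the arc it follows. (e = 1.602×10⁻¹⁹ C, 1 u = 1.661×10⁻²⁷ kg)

r ≈ 0.0478 m

Acceleration: |q|V = ½mv² ⇒ v = √(2|q|V/m) = √(2·1.602×10⁻¹⁹·5820/3.322×10⁻²⁷) ≈ 7.492×10⁵ m/s.
In the field: r = mv/(|q|B) = (3.322×10⁻²⁷)(7.492×10⁵)/((1.602×10⁻¹⁹)(0.325)) ≈ 0.0478 m.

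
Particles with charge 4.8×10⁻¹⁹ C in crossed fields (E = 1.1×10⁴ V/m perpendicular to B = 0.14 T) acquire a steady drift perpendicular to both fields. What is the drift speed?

v_d ≈ 7.9×10⁴ m/s

In crossed fields the guiding centre drifts at v_d = |E×B|/B² = E/B, independent of charge and mass.
v_d = 1.1×10⁴/0.14 = 7.9×10⁴ m/s.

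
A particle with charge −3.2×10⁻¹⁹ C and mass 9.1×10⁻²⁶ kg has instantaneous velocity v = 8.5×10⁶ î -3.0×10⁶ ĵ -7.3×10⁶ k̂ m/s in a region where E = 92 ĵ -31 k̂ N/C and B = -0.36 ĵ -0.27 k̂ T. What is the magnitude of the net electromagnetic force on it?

v×B = (-1.82×10⁶, 2.30×10⁶, -3.06×10⁶) N/C.
E + v×B = (-1.82×10⁶, 2.30×10⁶, -3.06×10⁶) N/C.
F = q(E + v×B) = (−3.2×10⁻¹⁹ C)·(-1.82×10⁶, 2.30×10⁶, -3.06×10⁶) = (5.82×10⁻¹³, -7.34×10⁻¹³, 9.79×10⁻¹³) N.
|F| = 1.36×10⁻¹² N.

|F| ≈ 1.36×10⁻¹² N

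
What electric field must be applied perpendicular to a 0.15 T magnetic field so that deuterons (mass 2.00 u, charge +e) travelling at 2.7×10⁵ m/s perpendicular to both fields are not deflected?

For straight-line motion qE = qvB, so E = vB.
E = 2.7×10⁵ × 0.15 = 4.0×10⁴ V/m.

E = 4.0×10⁴ V/m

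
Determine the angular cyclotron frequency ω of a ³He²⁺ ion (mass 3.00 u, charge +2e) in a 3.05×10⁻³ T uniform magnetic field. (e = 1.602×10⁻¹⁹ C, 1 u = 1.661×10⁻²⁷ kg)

ω = |q|B/m.
ω = (3.204×10⁻¹⁹)(3.05×10⁻³)/4.983×10⁻²⁷ ≈ 1.96×10⁵ rad/s.

ω ≈ 1.96×10⁵ rad/s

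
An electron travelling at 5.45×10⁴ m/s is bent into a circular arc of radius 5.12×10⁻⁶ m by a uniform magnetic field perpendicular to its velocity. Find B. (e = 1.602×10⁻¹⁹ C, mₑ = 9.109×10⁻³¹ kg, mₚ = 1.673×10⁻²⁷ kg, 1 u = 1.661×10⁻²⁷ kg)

B ≈ 0.0605 T

From |q|vB = mv²/r, B = mv/(|q|r).
B = (9.109×10⁻³¹)(5.45×10⁴)/((1.602×10⁻¹⁹)(5.12×10⁻⁶)) ≈ 0.0605 T.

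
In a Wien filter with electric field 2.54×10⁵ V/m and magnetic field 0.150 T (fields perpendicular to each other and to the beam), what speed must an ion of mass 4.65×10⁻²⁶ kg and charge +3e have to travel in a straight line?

v = 1.69×10⁶ m/s

Zero net Lorentz force requires |qE| = |q v×B|, i.e. E = vB.
v = E/B = 2.54×10⁵/0.150 = 1.69×10⁶ m/s.
The result is independent of the particle's charge and mass.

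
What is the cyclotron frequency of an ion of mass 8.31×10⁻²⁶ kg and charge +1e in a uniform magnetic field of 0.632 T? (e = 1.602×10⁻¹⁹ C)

f = |q|B/(2πm).
f = (1.602×10⁻¹⁹)(0.632)/(2π·8.31×10⁻²⁶) ≈ 1.94×10⁵ Hz.

f ≈ 1.94×10⁵ Hz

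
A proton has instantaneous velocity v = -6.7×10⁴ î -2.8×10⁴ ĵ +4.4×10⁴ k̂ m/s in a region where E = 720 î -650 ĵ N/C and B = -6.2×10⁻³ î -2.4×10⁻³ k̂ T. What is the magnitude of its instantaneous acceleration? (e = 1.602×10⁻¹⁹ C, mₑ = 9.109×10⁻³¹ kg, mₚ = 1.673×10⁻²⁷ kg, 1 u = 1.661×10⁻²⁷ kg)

v×B = (67.2, -434, -174) N/C.
E + v×B = (787, -1080, -174) N/C.
F = q(E + v×B) = (1.602×10⁻¹⁹ C)·(787, -1080, -174) = (1.26×10⁻¹⁶, -1.74×10⁻¹⁶, -2.78×10⁻¹⁷) N.
|a| = |F|/m = 2.164×10⁻¹⁶/1.673×10⁻²⁷ ≈ 1.29×10¹¹ m/s².

|a| ≈ 1.29×10¹¹ m/s²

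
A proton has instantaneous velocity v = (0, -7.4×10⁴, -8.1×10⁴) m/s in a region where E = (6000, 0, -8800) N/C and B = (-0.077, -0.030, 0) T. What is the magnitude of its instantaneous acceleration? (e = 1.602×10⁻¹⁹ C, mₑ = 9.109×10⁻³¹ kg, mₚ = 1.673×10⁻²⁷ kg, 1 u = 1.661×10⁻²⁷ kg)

|a| ≈ 1.55×10¹² m/s²

v×B = (-2430, 6240, -5700) N/C.
E + v×B = (3570, 6240, -1.45×10⁴) N/C.
F = q(E + v×B) = (1.602×10⁻¹⁹ C)·(3570, 6240, -1.45×10⁴) = (5.72×10⁻¹⁶, 9.99×10⁻¹⁶, -2.32×10⁻¹⁵) N.
|a| = |F|/m = 2.592×10⁻¹⁵/1.673×10⁻²⁷ ≈ 1.55×10¹² m/s².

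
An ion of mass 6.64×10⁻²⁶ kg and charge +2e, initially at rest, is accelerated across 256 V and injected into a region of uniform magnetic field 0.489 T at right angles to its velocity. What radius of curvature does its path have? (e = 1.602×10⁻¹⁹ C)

Acceleration: |q|V = ½mv² ⇒ v = √(2|q|V/m) = √(2·3.204×10⁻¹⁹·256/6.64×10⁻²⁶) ≈ 4.970×10⁴ m/s.
In the field: r = mv/(|q|B) = (6.64×10⁻²⁶)(4.970×10⁴)/((3.204×10⁻¹⁹)(0.489)) ≈ 0.0211 m.

r ≈ 0.0211 m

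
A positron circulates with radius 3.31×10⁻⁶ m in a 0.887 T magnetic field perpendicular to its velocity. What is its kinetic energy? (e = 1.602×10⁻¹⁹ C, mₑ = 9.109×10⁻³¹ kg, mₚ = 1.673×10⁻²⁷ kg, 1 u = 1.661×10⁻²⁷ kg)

v = |q|Br/m, then KE = ½mv² = (qBr)²/(2m).
v = (1.602×10⁻¹⁹)(0.887)(3.31×10⁻⁶)/9.109×10⁻³¹ ≈ 5.163×10⁵ m/s.
KE = ½(9.109×10⁻³¹)(5.163×10⁵)² ≈ 1.21×10⁻¹⁹ J.

KE ≈ 1.21×10⁻¹⁹ J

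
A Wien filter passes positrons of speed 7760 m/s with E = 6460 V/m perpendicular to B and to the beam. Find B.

Balance of forces in the selector: qE = qvB ⇒ B = E/v.
B = 6460/7760 = 0.832 T.

B = 0.832 T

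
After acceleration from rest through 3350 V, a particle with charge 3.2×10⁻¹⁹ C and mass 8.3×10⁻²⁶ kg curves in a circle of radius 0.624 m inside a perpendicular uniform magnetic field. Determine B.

v = √(2|q|V/m) = √(2·3.2×10⁻¹⁹·3350/8.3×10⁻²⁶) ≈ 1.607×10⁵ m/s.
B = mv/(|q|r) = (8.3×10⁻²⁶)(1.607×10⁵)/((3.2×10⁻¹⁹)(0.624)) ≈ 0.0668 T.

B ≈ 0.0668 T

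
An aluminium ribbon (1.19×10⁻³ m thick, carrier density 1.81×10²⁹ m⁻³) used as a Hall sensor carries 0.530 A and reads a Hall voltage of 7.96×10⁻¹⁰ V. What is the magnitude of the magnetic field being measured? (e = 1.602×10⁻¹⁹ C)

B ≈ 0.0518 T

From V_H = IB/(n e t), B = V_H n e t / I.
B = (7.96×10⁻¹⁰)(1.81×10²⁹)(1.602×10⁻¹⁹)(1.19×10⁻³)/0.530 ≈ 0.0518 T.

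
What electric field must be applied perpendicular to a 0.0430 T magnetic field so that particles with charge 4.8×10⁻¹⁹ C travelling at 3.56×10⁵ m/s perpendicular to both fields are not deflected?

For straight-line motion qE = qvB, so E = vB.
E = 3.56×10⁵ × 0.0430 = 1.53×10⁴ V/m.

E = 1.53×10⁴ V/m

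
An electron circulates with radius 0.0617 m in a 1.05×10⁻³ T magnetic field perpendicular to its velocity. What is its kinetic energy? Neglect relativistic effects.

v = |q|Br/m, then KE = ½mv² = (qBr)²/(2m).
v = (1.602×10⁻¹⁹)(1.05×10⁻³)(0.0617)/9.109×10⁻³¹ ≈ 1.139×10⁷ m/s.
KE = ½(9.109×10⁻³¹)(1.139×10⁷)² ≈ 5.91×10⁻¹⁷ J = 369 eV.

KE ≈ 369 eV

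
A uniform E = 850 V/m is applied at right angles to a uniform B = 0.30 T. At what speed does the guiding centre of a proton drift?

v_d ≈ 2800 m/s

The E×B drift speed is v_d = E/B.
v_d = 850/0.30 = 2800 m/s.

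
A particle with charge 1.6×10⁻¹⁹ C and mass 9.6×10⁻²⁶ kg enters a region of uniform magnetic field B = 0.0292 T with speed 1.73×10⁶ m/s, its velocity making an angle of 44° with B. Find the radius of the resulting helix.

r ≈ 24.7 m

v⊥ = v sinθ = 1.73×10⁶·sin44° ≈ 1.202×10⁶ m/s.
r = m v⊥/(|q|B) = (9.6×10⁻²⁶)(1.202×10⁶)/((1.6×10⁻¹⁹)(0.0292)) ≈ 24.7 m.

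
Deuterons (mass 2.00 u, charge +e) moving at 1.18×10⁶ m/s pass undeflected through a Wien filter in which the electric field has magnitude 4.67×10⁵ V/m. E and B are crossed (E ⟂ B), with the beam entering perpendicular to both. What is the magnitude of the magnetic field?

B = 0.396 T

Balance of forces in the selector: qE = qvB ⇒ B = E/v.
B = 4.67×10⁵/1.18×10⁶ = 0.396 T.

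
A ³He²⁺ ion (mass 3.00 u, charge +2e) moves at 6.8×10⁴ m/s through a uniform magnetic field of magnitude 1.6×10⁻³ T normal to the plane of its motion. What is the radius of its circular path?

r ≈ 0.66 m

The magnetic force provides the centripetal force: |q|vB = mv²/r.
r = mv/(|q|B) = (4.983×10⁻²⁷)(6.8×10⁴)/((3.204×10⁻¹⁹)(1.6×10⁻³)) ≈ 0.66 m.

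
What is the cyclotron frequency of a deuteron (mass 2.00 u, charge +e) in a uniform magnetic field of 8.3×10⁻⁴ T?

f = |q|B/(2πm).
f = (1.602×10⁻¹⁹)(8.3×10⁻⁴)/(2π·3.322×10⁻²⁷) ≈ 6400 Hz.

f ≈ 6400 Hz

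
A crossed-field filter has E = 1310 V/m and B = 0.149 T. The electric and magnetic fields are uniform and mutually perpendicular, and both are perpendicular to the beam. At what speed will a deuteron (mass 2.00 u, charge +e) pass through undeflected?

v = 8790 m/s

For undeflected motion the electric and magnetic forces balance: qE = qvB.
v = E/B = 1310/0.149 = 8790 m/s.
The result is independent of the particle's charge and mass.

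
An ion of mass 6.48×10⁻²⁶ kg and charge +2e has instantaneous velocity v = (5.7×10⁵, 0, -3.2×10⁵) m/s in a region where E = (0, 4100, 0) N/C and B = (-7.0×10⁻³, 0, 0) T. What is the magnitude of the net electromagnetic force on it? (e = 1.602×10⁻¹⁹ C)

v×B = (0, 2240, 0) N/C.
E + v×B = (0, 6340, 0) N/C.
F = q(E + v×B) = (3.204×10⁻¹⁹ C)·(0, 6340, 0) = (0, 2.03×10⁻¹⁵, 0) N.
|F| = 2.03×10⁻¹⁵ N.

|F| ≈ 2.03×10⁻¹⁵ N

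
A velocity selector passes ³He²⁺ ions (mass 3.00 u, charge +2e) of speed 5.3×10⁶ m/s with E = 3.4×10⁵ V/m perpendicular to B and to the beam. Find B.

B = 0.064 T

Balance of forces in the selector: qE = qvB ⇒ B = E/v.
B = 3.4×10⁵/5.3×10⁶ = 0.064 T.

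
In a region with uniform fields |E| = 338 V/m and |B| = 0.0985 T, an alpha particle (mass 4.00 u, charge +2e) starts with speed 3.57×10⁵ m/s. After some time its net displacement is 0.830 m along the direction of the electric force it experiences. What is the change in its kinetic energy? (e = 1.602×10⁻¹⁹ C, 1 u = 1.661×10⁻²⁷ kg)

The magnetic force is always ⟂ v and does no work; only the electric force changes KE.
ΔKE = F_E · d = |q|E d = (3.204×10⁻¹⁹)(338)(0.830) ≈ 8.99×10⁻¹⁷ J.

ΔKE ≈ 8.99×10⁻¹⁷ J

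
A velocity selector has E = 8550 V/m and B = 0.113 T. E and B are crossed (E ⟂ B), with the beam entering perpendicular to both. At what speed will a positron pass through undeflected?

v = 7.57×10⁴ m/s

For undeflected motion the electric and magnetic forces balance: qE = qvB.
v = E/B = 8550/0.113 = 7.57×10⁴ m/s.
The result is independent of the particle's charge and mass.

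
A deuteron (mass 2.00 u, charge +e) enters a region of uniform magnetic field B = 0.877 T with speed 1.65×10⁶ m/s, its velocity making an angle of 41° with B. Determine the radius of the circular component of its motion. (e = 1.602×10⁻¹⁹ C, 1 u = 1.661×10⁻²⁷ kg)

v⊥ = v sinθ = 1.65×10⁶·sin41° ≈ 1.082×10⁶ m/s.
r = m v⊥/(|q|B) = (3.322×10⁻²⁷)(1.082×10⁶)/((1.602×10⁻¹⁹)(0.877)) ≈ 0.0256 m.

r ≈ 0.0256 m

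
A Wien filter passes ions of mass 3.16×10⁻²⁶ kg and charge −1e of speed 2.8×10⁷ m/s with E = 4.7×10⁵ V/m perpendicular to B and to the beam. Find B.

B = 0.017 T

Balance of forces in the selector: qE = qvB ⇒ B = E/v.
B = 4.7×10⁵/2.8×10⁷ = 0.017 T.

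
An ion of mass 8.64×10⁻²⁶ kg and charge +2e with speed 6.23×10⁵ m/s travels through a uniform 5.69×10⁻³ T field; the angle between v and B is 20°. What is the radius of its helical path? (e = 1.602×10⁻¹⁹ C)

v⊥ = v sinθ = 6.23×10⁵·sin20° ≈ 2.131×10⁵ m/s.
r = m v⊥/(|q|B) = (8.64×10⁻²⁶)(2.131×10⁵)/((3.204×10⁻¹⁹)(5.69×10⁻³)) ≈ 10.1 m.

r ≈ 10.1 m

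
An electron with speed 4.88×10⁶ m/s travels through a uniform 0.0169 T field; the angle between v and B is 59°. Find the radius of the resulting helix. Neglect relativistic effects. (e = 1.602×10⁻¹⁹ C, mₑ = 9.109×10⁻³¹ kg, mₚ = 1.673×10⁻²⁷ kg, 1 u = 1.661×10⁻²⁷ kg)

v⊥ = v sinθ = 4.88×10⁶·sin59° ≈ 4.183×10⁶ m/s.
r = m v⊥/(|q|B) = (9.109×10⁻³¹)(4.183×10⁶)/((1.602×10⁻¹⁹)(0.0169)) ≈ 1.41×10⁻³ m.

r ≈ 1.41×10⁻³ m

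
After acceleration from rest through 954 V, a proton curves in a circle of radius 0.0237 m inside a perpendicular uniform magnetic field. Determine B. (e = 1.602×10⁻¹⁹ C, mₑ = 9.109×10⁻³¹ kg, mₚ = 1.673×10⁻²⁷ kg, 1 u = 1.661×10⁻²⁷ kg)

B ≈ 0.188 T

v = √(2|q|V/m) = √(2·1.602×10⁻¹⁹·954/1.673×10⁻²⁷) ≈ 4.274×10⁵ m/s.
B = mv/(|q|r) = (1.673×10⁻²⁷)(4.274×10⁵)/((1.602×10⁻¹⁹)(0.0237)) ≈ 0.188 T.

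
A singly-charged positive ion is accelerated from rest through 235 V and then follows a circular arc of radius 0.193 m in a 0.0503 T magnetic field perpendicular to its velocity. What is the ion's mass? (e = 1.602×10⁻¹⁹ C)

Combine |q|V = ½mv² and r = mv/(|q|B): eliminate v to get m = qB²r²/(2V).
m = (1.602×10⁻¹⁹)(0.0503)²(0.193)²/(2·235) ≈ 3.21×10⁻²⁶ kg.

m ≈ 3.21×10⁻²⁶ kg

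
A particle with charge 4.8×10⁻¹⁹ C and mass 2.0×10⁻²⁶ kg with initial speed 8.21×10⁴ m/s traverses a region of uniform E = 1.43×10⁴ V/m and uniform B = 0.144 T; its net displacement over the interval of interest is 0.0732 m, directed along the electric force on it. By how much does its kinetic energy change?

ΔKE ≈ 5.02×10⁻¹⁶ J

The magnetic force is always ⟂ v and does no work; only the electric force changes KE.
ΔKE = F_E · d = |q|E d = (4.8×10⁻¹⁹)(1.43×10⁴)(0.0732) ≈ 5.02×10⁻¹⁶ J.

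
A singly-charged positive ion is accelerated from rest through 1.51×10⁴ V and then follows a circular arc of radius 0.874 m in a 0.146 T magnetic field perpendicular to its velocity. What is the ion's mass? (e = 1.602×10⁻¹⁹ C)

Combine |q|V = ½mv² and r = mv/(|q|B): eliminate v to get m = qB²r²/(2V).
m = (1.602×10⁻¹⁹)(0.146)²(0.874)²/(2·1.51×10⁴) ≈ 8.64×10⁻²⁶ kg.

m ≈ 8.64×10⁻²⁶ kg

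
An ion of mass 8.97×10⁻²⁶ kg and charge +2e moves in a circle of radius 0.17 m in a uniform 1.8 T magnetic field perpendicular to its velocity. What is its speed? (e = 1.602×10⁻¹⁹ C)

v ≈ 1.1×10⁶ m/s

From |q|vB = mv²/r, v = |q|Br/m.
v = (3.204×10⁻¹⁹)(1.8)(0.17)/8.97×10⁻²⁶ ≈ 1.1×10⁶ m/s.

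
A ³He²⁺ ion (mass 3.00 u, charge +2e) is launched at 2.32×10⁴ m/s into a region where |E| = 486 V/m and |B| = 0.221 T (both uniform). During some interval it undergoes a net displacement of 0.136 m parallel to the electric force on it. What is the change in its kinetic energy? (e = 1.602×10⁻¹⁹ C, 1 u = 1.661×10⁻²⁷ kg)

The magnetic force is always ⟂ v and does no work; only the electric force changes KE.
ΔKE = F_E · d = |q|E d = (3.204×10⁻¹⁹)(486)(0.136) ≈ 2.12×10⁻¹⁷ J.

ΔKE ≈ 2.12×10⁻¹⁷ J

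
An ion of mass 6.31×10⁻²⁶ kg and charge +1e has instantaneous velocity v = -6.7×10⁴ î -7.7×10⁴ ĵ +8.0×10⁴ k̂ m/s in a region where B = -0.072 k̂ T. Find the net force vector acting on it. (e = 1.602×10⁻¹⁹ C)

F ≈ (8.88×10⁻¹⁶, -7.73×10⁻¹⁶, 0) N

v×B = (5540, -4820, 0) N/C.
F = q v×B = (1.602×10⁻¹⁹ C)·(5540, -4820, 0) = (8.88×10⁻¹⁶, -7.73×10⁻¹⁶, 0) N.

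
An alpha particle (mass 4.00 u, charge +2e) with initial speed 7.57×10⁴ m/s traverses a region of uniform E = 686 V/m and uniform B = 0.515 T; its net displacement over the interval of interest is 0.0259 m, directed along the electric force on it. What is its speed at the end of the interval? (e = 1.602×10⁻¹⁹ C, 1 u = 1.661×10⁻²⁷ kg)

v_f ≈ 8.63×10⁴ m/s

B does no work; ΔKE = |q|E d.
½mv_f² = ½mv₀² + |q|Ed = ½(6.644×10⁻²⁷)(7.57×10⁴)² + (3.204×10⁻¹⁹)(686)(0.0259) ≈ 1.904×10⁻¹⁷ J + 5.693×10⁻¹⁸ J ≈ 2.473×10⁻¹⁷ J.
v_f = √(2·2.473×10⁻¹⁷/6.644×10⁻²⁷) ≈ 8.63×10⁴ m/s.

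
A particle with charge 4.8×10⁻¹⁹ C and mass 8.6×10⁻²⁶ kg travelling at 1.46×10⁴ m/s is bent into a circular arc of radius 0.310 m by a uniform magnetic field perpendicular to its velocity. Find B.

B ≈ 8.44×10⁻³ T

From |q|vB = mv²/r, B = mv/(|q|r).
B = (8.6×10⁻²⁶)(1.46×10⁴)/((4.8×10⁻¹⁹)(0.310)) ≈ 8.44×10⁻³ T.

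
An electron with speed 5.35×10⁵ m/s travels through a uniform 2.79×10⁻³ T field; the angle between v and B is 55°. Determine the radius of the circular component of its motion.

r ≈ 8.93×10⁻⁴ m

v⊥ = v sinθ = 5.35×10⁵·sin55° ≈ 4.382×10⁵ m/s.
r = m v⊥/(|q|B) = (9.109×10⁻³¹)(4.382×10⁵)/((1.602×10⁻¹⁹)(2.79×10⁻³)) ≈ 8.93×10⁻⁴ m.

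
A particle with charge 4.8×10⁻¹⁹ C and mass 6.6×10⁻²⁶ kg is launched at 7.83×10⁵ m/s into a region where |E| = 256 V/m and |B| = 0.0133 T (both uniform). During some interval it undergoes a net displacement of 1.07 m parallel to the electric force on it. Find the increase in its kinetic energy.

ΔKE ≈ 1.31×10⁻¹⁶ J

The magnetic force is always ⟂ v and does no work; only the electric force changes KE.
ΔKE = F_E · d = |q|E d = (4.8×10⁻¹⁹)(256)(1.07) ≈ 1.31×10⁻¹⁶ J.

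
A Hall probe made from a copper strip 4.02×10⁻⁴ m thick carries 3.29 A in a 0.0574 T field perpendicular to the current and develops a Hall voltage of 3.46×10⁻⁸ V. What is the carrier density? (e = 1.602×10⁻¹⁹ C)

n ≈ 8.48×10²⁸ m⁻³

From V_H = IB/(n e t), n = IB/(V_H e t).
n = (3.29)(0.0574)/((3.46×10⁻⁸)(1.602×10⁻¹⁹)(4.02×10⁻⁴)) ≈ 8.48×10²⁸ m⁻³.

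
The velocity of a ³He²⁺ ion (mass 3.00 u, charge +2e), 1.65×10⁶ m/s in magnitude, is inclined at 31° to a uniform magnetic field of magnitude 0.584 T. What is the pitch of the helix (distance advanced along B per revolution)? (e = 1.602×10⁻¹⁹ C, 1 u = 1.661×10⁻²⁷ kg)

v∥ = v cosθ = 1.65×10⁶·cos31° ≈ 1.414×10⁶ m/s.
T = 2πm/(|q|B) = 2π(4.983×10⁻²⁷)/((3.204×10⁻¹⁹)(0.584)) ≈ 1.673×10⁻⁷ s.
pitch = v∥ T = (1.414×10⁶)(1.673×10⁻⁷) ≈ 0.237 m.

p ≈ 0.237 m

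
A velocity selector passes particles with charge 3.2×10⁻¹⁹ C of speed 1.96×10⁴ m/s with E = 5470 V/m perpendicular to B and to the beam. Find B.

B = 0.279 T

Balance of forces in the selector: qE = qvB ⇒ B = E/v.
B = 5470/1.96×10⁴ = 0.279 T.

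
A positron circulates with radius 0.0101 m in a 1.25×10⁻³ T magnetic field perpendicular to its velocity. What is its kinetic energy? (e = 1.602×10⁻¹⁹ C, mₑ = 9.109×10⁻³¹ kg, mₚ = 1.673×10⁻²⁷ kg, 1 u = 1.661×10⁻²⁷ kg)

KE ≈ 14.0 eV

v = |q|Br/m, then KE = ½mv² = (qBr)²/(2m).
v = (1.602×10⁻¹⁹)(1.25×10⁻³)(0.0101)/9.109×10⁻³¹ ≈ 2.220×10⁶ m/s.
KE = ½(9.109×10⁻³¹)(2.220×10⁶)² ≈ 2.25×10⁻¹⁸ J = 14.0 eV.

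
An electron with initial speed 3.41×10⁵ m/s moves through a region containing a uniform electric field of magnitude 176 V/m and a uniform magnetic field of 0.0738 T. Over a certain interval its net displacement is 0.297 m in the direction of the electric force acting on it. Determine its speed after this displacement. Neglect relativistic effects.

B does no work; ΔKE = |q|E d.
½mv_f² = ½mv₀² + |q|Ed = ½(9.109×10⁻³¹)(3.41×10⁵)² + (1.602×10⁻¹⁹)(176)(0.297) ≈ 5.296×10⁻²⁰ J + 8.374×10⁻¹⁸ J ≈ 8.427×10⁻¹⁸ J.
v_f = √(2·8.427×10⁻¹⁸/9.109×10⁻³¹) ≈ 4.30×10⁶ m/s.

v_f ≈ 4.30×10⁶ m/s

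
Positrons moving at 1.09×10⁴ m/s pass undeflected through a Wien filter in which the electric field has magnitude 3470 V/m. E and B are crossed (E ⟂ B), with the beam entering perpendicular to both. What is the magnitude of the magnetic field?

B = 0.318 T

Balance of forces in the selector: qE = qvB ⇒ B = E/v.
B = 3470/1.09×10⁴ = 0.318 T.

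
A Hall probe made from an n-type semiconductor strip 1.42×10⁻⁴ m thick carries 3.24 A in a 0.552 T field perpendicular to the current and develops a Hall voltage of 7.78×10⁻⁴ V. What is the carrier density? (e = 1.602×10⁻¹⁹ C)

n ≈ 1.01×10²⁶ m⁻³

From V_H = IB/(n e t), n = IB/(V_H e t).
n = (3.24)(0.552)/((7.78×10⁻⁴)(1.602×10⁻¹⁹)(1.42×10⁻⁴)) ≈ 1.01×10²⁶ m⁻³.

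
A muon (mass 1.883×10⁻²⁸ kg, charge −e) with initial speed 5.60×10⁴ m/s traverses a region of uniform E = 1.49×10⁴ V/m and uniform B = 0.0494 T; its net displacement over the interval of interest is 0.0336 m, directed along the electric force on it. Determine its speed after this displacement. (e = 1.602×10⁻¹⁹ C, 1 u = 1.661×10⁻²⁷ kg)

v_f ≈ 9.25×10⁵ m/s

B does no work; ΔKE = |q|E d.
½mv_f² = ½mv₀² + |q|Ed = ½(1.883×10⁻²⁸)(5.60×10⁴)² + (1.602×10⁻¹⁹)(1.49×10⁴)(0.0336) ≈ 2.953×10⁻¹⁹ J + 8.020×10⁻¹⁷ J ≈ 8.050×10⁻¹⁷ J.
v_f = √(2·8.050×10⁻¹⁷/1.883×10⁻²⁸) ≈ 9.25×10⁵ m/s.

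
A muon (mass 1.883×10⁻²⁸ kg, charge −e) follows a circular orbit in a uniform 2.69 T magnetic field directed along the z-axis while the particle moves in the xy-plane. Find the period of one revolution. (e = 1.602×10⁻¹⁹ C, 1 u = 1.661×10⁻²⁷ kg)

T ≈ 2.75×10⁻⁹ s

The cyclotron period depends only on m, q, B: T = 2πm/(|q|B).
T = 2π(1.883×10⁻²⁸)/((1.602×10⁻¹⁹)(2.69)) ≈ 2.75×10⁻⁹ s.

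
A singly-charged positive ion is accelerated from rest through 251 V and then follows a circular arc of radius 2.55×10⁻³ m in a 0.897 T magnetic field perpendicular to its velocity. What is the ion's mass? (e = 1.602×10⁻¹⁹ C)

m ≈ 1.67×10⁻²⁷ kg

Combine |q|V = ½mv² and r = mv/(|q|B): eliminate v to get m = qB²r²/(2V).
m = (1.602×10⁻¹⁹)(0.897)²(2.55×10⁻³)²/(2·251) ≈ 1.67×10⁻²⁷ kg.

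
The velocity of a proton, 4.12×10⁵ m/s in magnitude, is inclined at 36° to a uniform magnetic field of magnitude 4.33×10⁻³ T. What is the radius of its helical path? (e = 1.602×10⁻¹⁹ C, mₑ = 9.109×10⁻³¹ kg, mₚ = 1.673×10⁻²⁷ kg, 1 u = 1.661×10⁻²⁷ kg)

v⊥ = v sinθ = 4.12×10⁵·sin36° ≈ 2.422×10⁵ m/s.
r = m v⊥/(|q|B) = (1.673×10⁻²⁷)(2.422×10⁵)/((1.602×10⁻¹⁹)(4.33×10⁻³)) ≈ 0.584 m.

r ≈ 0.584 m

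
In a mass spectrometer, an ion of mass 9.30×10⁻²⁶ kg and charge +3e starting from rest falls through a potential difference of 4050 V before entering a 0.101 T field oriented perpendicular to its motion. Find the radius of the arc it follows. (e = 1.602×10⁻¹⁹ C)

Acceleration: |q|V = ½mv² ⇒ v = √(2|q|V/m) = √(2·4.806×10⁻¹⁹·4050/9.30×10⁻²⁶) ≈ 2.046×10⁵ m/s.
In the field: r = mv/(|q|B) = (9.30×10⁻²⁶)(2.046×10⁵)/((4.806×10⁻¹⁹)(0.101)) ≈ 0.392 m.

r ≈ 0.392 m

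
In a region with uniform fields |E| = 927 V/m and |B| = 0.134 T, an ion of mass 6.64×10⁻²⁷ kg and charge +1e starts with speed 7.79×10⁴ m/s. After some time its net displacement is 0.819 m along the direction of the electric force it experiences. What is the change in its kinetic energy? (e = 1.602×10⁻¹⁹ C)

The magnetic force is always ⟂ v and does no work; only the electric force changes KE.
ΔKE = F_E · d = |q|E d = (1.602×10⁻¹⁹)(927)(0.819) ≈ 1.22×10⁻¹⁶ J.

ΔKE ≈ 1.22×10⁻¹⁶ J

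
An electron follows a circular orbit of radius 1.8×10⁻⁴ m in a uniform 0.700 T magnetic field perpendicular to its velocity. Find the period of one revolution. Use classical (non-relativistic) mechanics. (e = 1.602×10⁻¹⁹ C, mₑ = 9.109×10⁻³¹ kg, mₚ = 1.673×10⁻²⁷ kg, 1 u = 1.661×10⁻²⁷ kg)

The cyclotron period depends only on m, q, B: T = 2πm/(|q|B).
T = 2π(9.109×10⁻³¹)/((1.602×10⁻¹⁹)(0.700)) ≈ 5.10×10⁻¹¹ s.

T ≈ 5.10×10⁻¹¹ s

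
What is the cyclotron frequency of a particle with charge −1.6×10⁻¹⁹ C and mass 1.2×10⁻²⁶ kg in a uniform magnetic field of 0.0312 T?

f ≈ 6.62×10⁴ Hz

f = |q|B/(2πm).
f = (1.6×10⁻¹⁹)(0.0312)/(2π·1.2×10⁻²⁶) ≈ 6.62×10⁴ Hz.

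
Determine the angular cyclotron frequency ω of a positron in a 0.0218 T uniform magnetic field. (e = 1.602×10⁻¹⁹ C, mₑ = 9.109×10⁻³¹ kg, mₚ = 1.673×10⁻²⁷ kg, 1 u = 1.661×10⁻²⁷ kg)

ω ≈ 3.83×10⁹ rad/s

ω = |q|B/m.
ω = (1.602×10⁻¹⁹)(0.0218)/9.109×10⁻³¹ ≈ 3.83×10⁹ rad/s.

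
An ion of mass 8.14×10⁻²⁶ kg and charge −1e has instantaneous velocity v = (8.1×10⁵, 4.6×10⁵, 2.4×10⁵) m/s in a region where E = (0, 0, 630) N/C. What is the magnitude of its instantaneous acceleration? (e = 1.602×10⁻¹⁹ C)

Only an electric field acts, so F = qE = (−1.602×10⁻¹⁹ C)·(0, 0, 630) = (0, 0, -1.01×10⁻¹⁶) N.
|a| = |F|/m = 1.009×10⁻¹⁶/8.14×10⁻²⁶ ≈ 1.24×10⁹ m/s².

|a| ≈ 1.24×10⁹ m/s²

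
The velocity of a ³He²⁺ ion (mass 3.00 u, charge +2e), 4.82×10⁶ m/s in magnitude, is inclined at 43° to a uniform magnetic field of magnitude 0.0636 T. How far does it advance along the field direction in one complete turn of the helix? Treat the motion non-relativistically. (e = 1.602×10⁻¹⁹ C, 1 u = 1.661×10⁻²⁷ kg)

v∥ = v cosθ = 4.82×10⁶·cos43° ≈ 3.525×10⁶ m/s.
T = 2πm/(|q|B) = 2π(4.983×10⁻²⁷)/((3.204×10⁻¹⁹)(0.0636)) ≈ 1.536×10⁻⁶ s.
pitch = v∥ T = (3.525×10⁶)(1.536×10⁻⁶) ≈ 5.42 m.

p ≈ 5.42 m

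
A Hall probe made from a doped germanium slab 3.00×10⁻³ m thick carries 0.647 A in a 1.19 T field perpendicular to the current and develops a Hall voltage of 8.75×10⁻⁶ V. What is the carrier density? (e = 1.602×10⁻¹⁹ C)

n ≈ 1.83×10²⁶ m⁻³

From V_H = IB/(n e t), n = IB/(V_H e t).
n = (0.647)(1.19)/((8.75×10⁻⁶)(1.602×10⁻¹⁹)(3.00×10⁻³)) ≈ 1.83×10²⁶ m⁻³.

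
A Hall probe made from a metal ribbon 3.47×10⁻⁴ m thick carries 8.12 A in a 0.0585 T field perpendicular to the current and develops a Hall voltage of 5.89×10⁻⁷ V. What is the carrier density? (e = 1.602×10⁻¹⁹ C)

From V_H = IB/(n e t), n = IB/(V_H e t).
n = (8.12)(0.0585)/((5.89×10⁻⁷)(1.602×10⁻¹⁹)(3.47×10⁻⁴)) ≈ 1.45×10²⁸ m⁻³.

n ≈ 1.45×10²⁸ m⁻³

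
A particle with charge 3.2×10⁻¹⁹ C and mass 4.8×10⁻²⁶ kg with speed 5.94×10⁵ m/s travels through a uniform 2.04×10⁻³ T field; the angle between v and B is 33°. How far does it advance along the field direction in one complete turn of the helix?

p ≈ 230 m

v∥ = v cosθ = 5.94×10⁵·cos33° ≈ 4.982×10⁵ m/s.
T = 2πm/(|q|B) = 2π(4.8×10⁻²⁶)/((3.2×10⁻¹⁹)(2.04×10⁻³)) ≈ 4.620×10⁻⁴ s.
pitch = v∥ T = (4.982×10⁵)(4.620×10⁻⁴) ≈ 230 m.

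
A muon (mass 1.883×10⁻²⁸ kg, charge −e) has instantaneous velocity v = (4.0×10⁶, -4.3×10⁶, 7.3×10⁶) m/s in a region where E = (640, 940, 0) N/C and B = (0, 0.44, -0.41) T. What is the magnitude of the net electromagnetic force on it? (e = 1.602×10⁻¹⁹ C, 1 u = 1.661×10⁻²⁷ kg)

v×B = (-1.45×10⁶, 1.64×10⁶, 1.76×10⁶) N/C.
E + v×B = (-1.45×10⁶, 1.64×10⁶, 1.76×10⁶) N/C.
F = q(E + v×B) = (−1.602×10⁻¹⁹ C)·(-1.45×10⁶, 1.64×10⁶, 1.76×10⁶) = (2.32×10⁻¹³, -2.63×10⁻¹³, -2.82×10⁻¹³) N.
|F| = 4.50×10⁻¹³ N.

|F| ≈ 4.50×10⁻¹³ N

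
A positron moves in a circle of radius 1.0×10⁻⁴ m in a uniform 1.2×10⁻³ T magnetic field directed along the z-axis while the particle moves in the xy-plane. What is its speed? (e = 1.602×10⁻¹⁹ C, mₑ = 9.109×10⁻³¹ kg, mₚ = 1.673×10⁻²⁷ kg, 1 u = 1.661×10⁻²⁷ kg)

v ≈ 2.1×10⁴ m/s

From |q|vB = mv²/r, v = |q|Br/m.
v = (1.602×10⁻¹⁹)(1.2×10⁻³)(1.0×10⁻⁴)/9.109×10⁻³¹ ≈ 2.1×10⁴ m/s.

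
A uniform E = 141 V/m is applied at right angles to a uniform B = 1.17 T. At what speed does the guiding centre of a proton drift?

The E×B drift speed is v_d = E/B.
v_d = 141/1.17 = 121 m/s.

v_d ≈ 121 m/s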